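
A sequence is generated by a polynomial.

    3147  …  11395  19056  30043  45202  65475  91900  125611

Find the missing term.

Using the last 7 terms:
Δ: 7661, 10987, 15159, 20273, 26425, 33711
Δ²: 3326, 4172, 5114, 6152, 7286
Δ³: 846, 942, 1038, 1134
Δ⁴: 96, 96, 96
Constant fourth difference = 96.
Extend backward: 846 − 96 = 750;  3326 − 750 = 2576;  7661 − 2576 = 5085;  11395 − 5085 = 6310

6310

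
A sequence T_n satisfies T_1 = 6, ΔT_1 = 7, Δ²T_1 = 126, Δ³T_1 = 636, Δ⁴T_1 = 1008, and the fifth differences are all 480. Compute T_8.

Build the table forward from the leading diagonal:
D5: 480, 480, 480, 480, 480, 480, 480, 480
D4: 1008, 1488, 1968, 2448, 2928, 3408, 3888, 4368
D3: 636, 1644, 3132, 5100, 7548, 10476, 13884, 17772
D2: 126, 762, 2406, 5538, 10638, 18186, 28662, 42546
D1: 7, 133, 895, 3301, 8839, 19477, 37663, 66325
T: 6, 13, 146, 1041, 4342, 13181, 32658, 70321

70321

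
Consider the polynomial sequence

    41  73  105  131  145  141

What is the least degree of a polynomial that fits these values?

Δ: 32, 32, 26, 14, -4
Δ²: 0, -6, -12, -18
Δ³: -6, -6, -6
The third differences are constant, so the polynomial has degree 3.

3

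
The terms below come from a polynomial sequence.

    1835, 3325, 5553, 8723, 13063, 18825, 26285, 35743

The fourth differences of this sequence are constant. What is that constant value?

D1: 1490, 2228, 3170, 4340, 5762, 7460, 9458
D2: 738, 942, 1170, 1422, 1698, 1998
D3: 204, 228, 252, 276, 300
D4: 24, 24, 24, 24

24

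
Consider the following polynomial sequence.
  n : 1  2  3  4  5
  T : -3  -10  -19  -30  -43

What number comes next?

-58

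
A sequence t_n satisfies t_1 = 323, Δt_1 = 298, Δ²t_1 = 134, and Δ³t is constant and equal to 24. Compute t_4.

Build the table forward from the leading diagonal:
D3: 24, 24, 24, 24
D2: 134, 158, 182, 206
D1: 298, 432, 590, 772
t: 323, 621, 1053, 1643

1643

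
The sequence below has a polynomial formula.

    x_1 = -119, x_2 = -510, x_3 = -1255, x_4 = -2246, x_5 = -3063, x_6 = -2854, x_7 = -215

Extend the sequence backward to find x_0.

2

D1: -391, -745, -991, -817, 209, 2639
D2: -354, -246, 174, 1026, 2430
D3: 108, 420, 852, 1404
D4: 312, 432, 552
D5: 120, 120
The fifth differences are constant at 120.
Work back: 312 − 120 = 192;  108 − 192 = -84;  -354 + 84 = -270;  -391 + 270 = -121;  -119 + 121 = 2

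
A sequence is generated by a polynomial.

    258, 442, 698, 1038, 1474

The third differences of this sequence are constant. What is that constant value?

12

First differences: 184, 256, 340, 436
Second differences: 72, 84, 96
Third differences: 12, 12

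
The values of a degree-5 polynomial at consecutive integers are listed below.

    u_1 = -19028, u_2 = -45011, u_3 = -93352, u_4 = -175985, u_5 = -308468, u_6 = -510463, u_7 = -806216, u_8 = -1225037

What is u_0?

Δ: -25983  -48341  -82633  -132483  -201995  -295753  -418821
Δ²: -22358  -34292  -49850  -69512  -93758  -123068
Δ³: -11934  -15558  -19662  -24246  -29310
Δ⁴: -3624  -4104  -4584  -5064
Δ⁵: -480  -480  -480
The fifth differences are constant at -480.
Work back: -3624 + 480 = -3144;  -11934 + 3144 = -8790;  -22358 + 8790 = -13568;  -25983 + 13568 = -12415;  -19028 + 12415 = -6613

-6613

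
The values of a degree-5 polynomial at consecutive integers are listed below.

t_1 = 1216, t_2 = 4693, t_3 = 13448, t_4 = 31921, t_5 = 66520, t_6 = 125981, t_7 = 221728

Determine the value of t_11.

1310296

First differences: 3477 , 8755 , 18473 , 34599 , 59461 , 95747
Second differences: 5278 , 9718 , 16126 , 24862 , 36286
Third differences: 4440 , 6408 , 8736 , 11424
Fourth differences: 1968 , 2328 , 2688
Fifth differences: 360 , 360
Fifth differences constant at 360.
2688 + 360 = 3048;  11424 + 3048 = 14472;  36286 + 14472 = 50758;  95747 + 50758 = 146505;  221728 + 146505 = 368233
3048 + 360 = 3408;  14472 + 3408 = 17880;  50758 + 17880 = 68638;  146505 + 68638 = 215143;  368233 + 215143 = 583376
3408 + 360 = 3768;  17880 + 3768 = 21648;  68638 + 21648 = 90286;  215143 + 90286 = 305429;  583376 + 305429 = 888805
3768 + 360 = 4128;  21648 + 4128 = 25776;  90286 + 25776 = 116062;  305429 + 116062 = 421491;  888805 + 421491 = 1310296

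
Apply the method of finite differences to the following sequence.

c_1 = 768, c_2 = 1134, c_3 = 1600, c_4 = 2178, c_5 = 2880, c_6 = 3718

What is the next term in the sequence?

4704

Δ: 366, 466, 578, 702, 838
Δ²: 100, 112, 124, 136
Δ³: 12, 12, 12
Third differences constant at 12.
136 + 12 = 148;  838 + 148 = 986;  3718 + 986 = 4704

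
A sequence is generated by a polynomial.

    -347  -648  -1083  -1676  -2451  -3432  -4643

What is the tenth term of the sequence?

First differences: -301, -435, -593, -775, -981, -1211
Second differences: -134, -158, -182, -206, -230
Third differences: -24, -24, -24, -24
Third differences constant at -24.
-230 − 24 = -254;  -1211 − 254 = -1465;  -4643 − 1465 = -6108
-254 − 24 = -278;  -1465 − 278 = -1743;  -6108 − 1743 = -7851
-278 − 24 = -302;  -1743 − 302 = -2045;  -7851 − 2045 = -9896

-9896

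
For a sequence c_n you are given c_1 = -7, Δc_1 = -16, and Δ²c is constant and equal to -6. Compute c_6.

-147

Build the table forward from the leading diagonal:
Second differences: -6, -6, -6, -6, -6, -6
First differences: -16, -22, -28, -34, -40, -46
c: -7, -23, -45, -73, -107, -147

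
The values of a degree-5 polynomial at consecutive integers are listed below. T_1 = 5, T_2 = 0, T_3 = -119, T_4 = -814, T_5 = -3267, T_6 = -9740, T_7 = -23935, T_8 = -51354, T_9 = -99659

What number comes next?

First differences: -5, -119, -695, -2453, -6473, -14195, -27419, -48305
Second differences: -114, -576, -1758, -4020, -7722, -13224, -20886
Third differences: -462, -1182, -2262, -3702, -5502, -7662
Fourth differences: -720, -1080, -1440, -1800, -2160
Fifth differences: -360, -360, -360, -360
Constant fifth difference = -360, so extend:
-2160 − 360 = -2520;  -7662 − 2520 = -10182;  -20886 − 10182 = -31068;  -48305 − 31068 = -79373;  -99659 − 79373 = -179032

-179032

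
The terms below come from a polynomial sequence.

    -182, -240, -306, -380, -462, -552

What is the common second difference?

-8

Δ: -58, -66, -74, -82, -90
Δ²: -8, -8, -8, -8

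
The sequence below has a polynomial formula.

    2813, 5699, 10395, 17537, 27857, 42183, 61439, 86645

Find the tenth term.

Δ: 2886, 4696, 7142, 10320, 14326, 19256, 25206
Δ²: 1810, 2446, 3178, 4006, 4930, 5950
Δ³: 636, 732, 828, 924, 1020
Δ⁴: 96, 96, 96, 96
Constant fourth difference = 96, so extend:
1020 + 96 = 1116;  5950 + 1116 = 7066;  25206 + 7066 = 32272;  86645 + 32272 = 118917
1116 + 96 = 1212;  7066 + 1212 = 8278;  32272 + 8278 = 40550;  118917 + 40550 = 159467

159467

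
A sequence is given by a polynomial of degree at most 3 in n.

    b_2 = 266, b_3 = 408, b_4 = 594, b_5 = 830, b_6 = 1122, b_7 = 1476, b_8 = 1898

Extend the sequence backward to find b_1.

142, 186, 236, 292, 354, 422
44, 50, 56, 62, 68
6, 6, 6, 6
The third differences are constant at 6.
Work back: 44 − 6 = 38;  142 − 38 = 104;  266 − 104 = 162

162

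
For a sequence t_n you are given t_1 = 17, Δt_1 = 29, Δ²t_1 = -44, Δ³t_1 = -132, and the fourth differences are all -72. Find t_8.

Build the table forward from the leading diagonal:
D4: -72  -72  -72  -72  -72  -72  -72  -72
D3: -132  -204  -276  -348  -420  -492  -564  -636
D2: -44  -176  -380  -656  -1004  -1424  -1916  -2480
D1: 29  -15  -191  -571  -1227  -2231  -3655  -5571
t: 17  46  31  -160  -731  -1958  -4189  -7844

-7844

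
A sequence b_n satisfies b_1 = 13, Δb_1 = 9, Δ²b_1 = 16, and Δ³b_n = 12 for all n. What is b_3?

47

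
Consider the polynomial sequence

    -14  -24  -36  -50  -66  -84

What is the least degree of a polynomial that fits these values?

D1: -10, -12, -14, -16, -18
D2: -2, -2, -2, -2
The second differences are constant, so the polynomial has degree 2.

2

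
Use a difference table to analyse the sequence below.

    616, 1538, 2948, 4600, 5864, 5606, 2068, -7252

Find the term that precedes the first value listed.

First differences: 922, 1410, 1652, 1264, -258, -3538, -9320
Second differences: 488, 242, -388, -1522, -3280, -5782
Third differences: -246, -630, -1134, -1758, -2502
Fourth differences: -384, -504, -624, -744
Fifth differences: -120, -120, -120
The fifth differences are constant at -120.
Work back: -384 + 120 = -264;  -246 + 264 = 18;  488 − 18 = 470;  922 − 470 = 452;  616 − 452 = 164

164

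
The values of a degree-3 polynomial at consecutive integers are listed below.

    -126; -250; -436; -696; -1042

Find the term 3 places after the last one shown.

-2716

First differences: -124  -186  -260  -346
Second differences: -62  -74  -86
Third differences: -12  -12
Constant third difference = -12, so extend:
-86 − 12 = -98;  -346 − 98 = -444;  -1042 − 444 = -1486
-98 − 12 = -110;  -444 − 110 = -554;  -1486 − 554 = -2040
-110 − 12 = -122;  -554 − 122 = -676;  -2040 − 676 = -2716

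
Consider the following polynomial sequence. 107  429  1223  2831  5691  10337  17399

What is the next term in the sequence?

D1: 322 , 794 , 1608 , 2860 , 4646 , 7062
D2: 472 , 814 , 1252 , 1786 , 2416
D3: 342 , 438 , 534 , 630
D4: 96 , 96 , 96
Fourth differences constant at 96.
630 + 96 = 726;  2416 + 726 = 3142;  7062 + 3142 = 10204;  17399 + 10204 = 27603

27603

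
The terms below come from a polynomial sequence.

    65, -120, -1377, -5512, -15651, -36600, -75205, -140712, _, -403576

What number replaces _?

-245127

Using the first 8 terms:
Δ: -185  -1257  -4135  -10139  -20949  -38605  -65507
Δ²: -1072  -2878  -6004  -10810  -17656  -26902
Δ³: -1806  -3126  -4806  -6846  -9246
Δ⁴: -1320  -1680  -2040  -2400
Δ⁵: -360  -360  -360
Constant fifth difference = -360.
Extend forward: -2400 − 360 = -2760;  -9246 − 2760 = -12006;  -26902 − 12006 = -38908;  -65507 − 38908 = -104415;  -140712 − 104415 = -245127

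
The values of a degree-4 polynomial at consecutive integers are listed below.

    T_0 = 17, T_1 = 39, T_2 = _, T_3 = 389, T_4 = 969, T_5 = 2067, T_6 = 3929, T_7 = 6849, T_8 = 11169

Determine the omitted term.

Using the last 6 terms:
First differences: 580, 1098, 1862, 2920, 4320
Second differences: 518, 764, 1058, 1400
Third differences: 246, 294, 342
Fourth differences: 48, 48
Constant fourth difference = 48.
Extend backward: 246 − 48 = 198;  518 − 198 = 320;  580 − 320 = 260;  389 − 260 = 129

129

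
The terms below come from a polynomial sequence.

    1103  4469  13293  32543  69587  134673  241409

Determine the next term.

3366 , 8824 , 19250 , 37044 , 65086 , 106736
5458 , 10426 , 17794 , 28042 , 41650
4968 , 7368 , 10248 , 13608
2400 , 2880 , 3360
480 , 480
The fifth differences are constant (480).
3360 + 480 = 3840;  13608 + 3840 = 17448;  41650 + 17448 = 59098;  106736 + 59098 = 165834;  241409 + 165834 = 407243

407243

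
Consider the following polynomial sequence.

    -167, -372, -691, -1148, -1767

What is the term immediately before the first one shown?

First differences: -205, -319, -457, -619
Second differences: -114, -138, -162
Third differences: -24, -24
The third differences are constant at -24.
Work back: -114 + 24 = -90;  -205 + 90 = -115;  -167 + 115 = -52

-52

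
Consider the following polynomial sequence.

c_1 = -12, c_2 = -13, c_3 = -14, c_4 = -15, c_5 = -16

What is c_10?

-21

-1, -1, -1, -1
The first differences are constant (-1).
-16 − 1 = -17
-17 − 1 = -18
-18 − 1 = -19
-19 − 1 = -20
-20 − 1 = -21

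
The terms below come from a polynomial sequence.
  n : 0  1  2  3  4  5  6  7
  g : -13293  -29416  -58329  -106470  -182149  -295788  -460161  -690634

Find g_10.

-16123 , -28913 , -48141 , -75679 , -113639 , -164373 , -230473
-12790 , -19228 , -27538 , -37960 , -50734 , -66100
-6438 , -8310 , -10422 , -12774 , -15366
-1872 , -2112 , -2352 , -2592
-240 , -240 , -240
Fifth differences constant at -240.
-2592 − 240 = -2832;  -15366 − 2832 = -18198;  -66100 − 18198 = -84298;  -230473 − 84298 = -314771;  -690634 − 314771 = -1005405
-2832 − 240 = -3072;  -18198 − 3072 = -21270;  -84298 − 21270 = -105568;  -314771 − 105568 = -420339;  -1005405 − 420339 = -1425744
-3072 − 240 = -3312;  -21270 − 3312 = -24582;  -105568 − 24582 = -130150;  -420339 − 130150 = -550489;  -1425744 − 550489 = -1976233

-1976233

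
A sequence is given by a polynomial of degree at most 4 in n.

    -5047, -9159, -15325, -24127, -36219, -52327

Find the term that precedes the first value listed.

-2479

-4112, -6166, -8802, -12092, -16108
-2054, -2636, -3290, -4016
-582, -654, -726
-72, -72
The fourth differences are constant at -72.
Work back: -582 + 72 = -510;  -2054 + 510 = -1544;  -4112 + 1544 = -2568;  -5047 + 2568 = -2479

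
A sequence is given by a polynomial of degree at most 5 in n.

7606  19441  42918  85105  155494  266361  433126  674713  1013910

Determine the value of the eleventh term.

2097766

First differences: 11835 , 23477 , 42187 , 70389 , 110867 , 166765 , 241587 , 339197
Second differences: 11642 , 18710 , 28202 , 40478 , 55898 , 74822 , 97610
Third differences: 7068 , 9492 , 12276 , 15420 , 18924 , 22788
Fourth differences: 2424 , 2784 , 3144 , 3504 , 3864
Fifth differences: 360 , 360 , 360 , 360
Fifth differences constant at 360.
3864 + 360 = 4224;  22788 + 4224 = 27012;  97610 + 27012 = 124622;  339197 + 124622 = 463819;  1013910 + 463819 = 1477729
4224 + 360 = 4584;  27012 + 4584 = 31596;  124622 + 31596 = 156218;  463819 + 156218 = 620037;  1477729 + 620037 = 2097766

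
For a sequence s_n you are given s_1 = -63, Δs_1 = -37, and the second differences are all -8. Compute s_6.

-328

Build the table forward from the leading diagonal:
Second differences: -8, -8, -8, -8, -8, -8
First differences: -37, -45, -53, -61, -69, -77
s: -63, -100, -145, -198, -259, -328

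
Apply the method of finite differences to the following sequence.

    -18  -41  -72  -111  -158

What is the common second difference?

First differences: -23, -31, -39, -47
Second differences: -8, -8, -8

-8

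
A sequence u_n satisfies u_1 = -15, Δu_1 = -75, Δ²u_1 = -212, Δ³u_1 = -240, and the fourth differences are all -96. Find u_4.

Build the table forward from the leading diagonal:
Δ⁴: -96  -96  -96  -96
Δ³: -240  -336  -432  -528
Δ²: -212  -452  -788  -1220
Δ: -75  -287  -739  -1527
u: -15  -90  -377  -1116

-1116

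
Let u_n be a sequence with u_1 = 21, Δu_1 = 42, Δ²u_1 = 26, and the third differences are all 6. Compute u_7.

783

Build the table forward from the leading diagonal:
Δ³: 6  6  6  6  6  6  6
Δ²: 26  32  38  44  50  56  62
Δ: 42  68  100  138  182  232  288
u: 21  63  131  231  369  551  783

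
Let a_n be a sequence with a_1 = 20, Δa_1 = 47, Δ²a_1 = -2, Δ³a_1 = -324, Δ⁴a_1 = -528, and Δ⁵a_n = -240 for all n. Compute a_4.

-169

Build the table forward from the leading diagonal:
Δ⁵: -240  -240  -240  -240
Δ⁴: -528  -768  -1008  -1248
Δ³: -324  -852  -1620  -2628
Δ²: -2  -326  -1178  -2798
Δ: 47  45  -281  -1459
a: 20  67  112  -169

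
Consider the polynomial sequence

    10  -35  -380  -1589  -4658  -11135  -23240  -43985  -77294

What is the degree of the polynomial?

D1: -45, -345, -1209, -3069, -6477, -12105, -20745, -33309
D2: -300, -864, -1860, -3408, -5628, -8640, -12564
D3: -564, -996, -1548, -2220, -3012, -3924
D4: -432, -552, -672, -792, -912
D5: -120, -120, -120, -120
The fifth differences are constant, so the polynomial has degree 5.

5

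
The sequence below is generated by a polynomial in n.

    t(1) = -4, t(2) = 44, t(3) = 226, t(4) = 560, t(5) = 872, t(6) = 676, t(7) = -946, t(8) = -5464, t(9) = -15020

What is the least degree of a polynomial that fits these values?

5

Δ: 48, 182, 334, 312, -196, -1622, -4518, -9556
Δ²: 134, 152, -22, -508, -1426, -2896, -5038
Δ³: 18, -174, -486, -918, -1470, -2142
Δ⁴: -192, -312, -432, -552, -672
Δ⁵: -120, -120, -120, -120
The fifth differences are constant, so the polynomial has degree 5.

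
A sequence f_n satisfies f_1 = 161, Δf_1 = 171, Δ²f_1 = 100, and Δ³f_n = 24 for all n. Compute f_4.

Build the table forward from the leading diagonal:
D3: 24, 24, 24, 24
D2: 100, 124, 148, 172
D1: 171, 271, 395, 543
f: 161, 332, 603, 998

998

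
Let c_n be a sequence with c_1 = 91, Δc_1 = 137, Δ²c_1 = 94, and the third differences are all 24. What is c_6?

Build the table forward from the leading diagonal:
Δ³: 24  24  24  24  24  24
Δ²: 94  118  142  166  190  214
Δ: 137  231  349  491  657  847
c: 91  228  459  808  1299  1956

1956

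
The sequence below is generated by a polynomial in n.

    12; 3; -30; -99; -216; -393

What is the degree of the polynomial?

3

-9, -33, -69, -117, -177
-24, -36, -48, -60
-12, -12, -12
The third differences are constant, so the polynomial has degree 3.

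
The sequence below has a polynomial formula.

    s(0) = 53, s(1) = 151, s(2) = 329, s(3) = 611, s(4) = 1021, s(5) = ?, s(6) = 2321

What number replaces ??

Using the first 5 terms:
D1: 98, 178, 282, 410
D2: 80, 104, 128
D3: 24, 24
Constant third difference = 24.
Extend forward: 128 + 24 = 152;  410 + 152 = 562;  1021 + 562 = 1583

1583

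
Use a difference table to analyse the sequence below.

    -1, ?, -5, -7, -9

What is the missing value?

-3

Using the last 3 terms:
D1: -2, -2
Constant first difference = -2.
Extend backward: -5 + 2 = -3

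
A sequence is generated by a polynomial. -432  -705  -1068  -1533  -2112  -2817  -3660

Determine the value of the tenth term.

Δ: -273, -363, -465, -579, -705, -843
Δ²: -90, -102, -114, -126, -138
Δ³: -12, -12, -12, -12
Third differences constant at -12.
-138 − 12 = -150;  -843 − 150 = -993;  -3660 − 993 = -4653
-150 − 12 = -162;  -993 − 162 = -1155;  -4653 − 1155 = -5808
-162 − 12 = -174;  -1155 − 174 = -1329;  -5808 − 1329 = -7137

-7137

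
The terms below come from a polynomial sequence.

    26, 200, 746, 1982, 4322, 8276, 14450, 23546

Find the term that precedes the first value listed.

First differences: 174  546  1236  2340  3954  6174  9096
Second differences: 372  690  1104  1614  2220  2922
Third differences: 318  414  510  606  702
Fourth differences: 96  96  96  96
The fourth differences are constant at 96.
Work back: 318 − 96 = 222;  372 − 222 = 150;  174 − 150 = 24;  26 − 24 = 2

2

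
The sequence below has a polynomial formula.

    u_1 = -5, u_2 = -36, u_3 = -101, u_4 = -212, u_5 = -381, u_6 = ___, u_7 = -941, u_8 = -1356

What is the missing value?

-620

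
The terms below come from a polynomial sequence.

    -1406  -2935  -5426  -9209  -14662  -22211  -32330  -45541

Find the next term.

-62414

Δ: -1529 , -2491 , -3783 , -5453 , -7549 , -10119 , -13211
Δ²: -962 , -1292 , -1670 , -2096 , -2570 , -3092
Δ³: -330 , -378 , -426 , -474 , -522
Δ⁴: -48 , -48 , -48 , -48
The fourth differences are constant (-48).
-522 − 48 = -570;  -3092 − 570 = -3662;  -13211 − 3662 = -16873;  -45541 − 16873 = -62414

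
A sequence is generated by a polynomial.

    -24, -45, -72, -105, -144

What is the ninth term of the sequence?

-21, -27, -33, -39
-6, -6, -6
Constant second difference = -6, so extend:
-39 − 6 = -45;  -144 − 45 = -189
-45 − 6 = -51;  -189 − 51 = -240
-51 − 6 = -57;  -240 − 57 = -297
-57 − 6 = -63;  -297 − 63 = -360

-360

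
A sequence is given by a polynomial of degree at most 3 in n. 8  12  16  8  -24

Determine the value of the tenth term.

-964

D1: 4, 4, -8, -32
D2: 0, -12, -24
D3: -12, -12
Third differences constant at -12.
-24 − 12 = -36;  -32 − 36 = -68;  -24 − 68 = -92
-36 − 12 = -48;  -68 − 48 = -116;  -92 − 116 = -208
-48 − 12 = -60;  -116 − 60 = -176;  -208 − 176 = -384
-60 − 12 = -72;  -176 − 72 = -248;  -384 − 248 = -632
-72 − 12 = -84;  -248 − 84 = -332;  -632 − 332 = -964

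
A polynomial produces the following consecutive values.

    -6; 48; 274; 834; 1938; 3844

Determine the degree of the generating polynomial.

First differences: 54, 226, 560, 1104, 1906
Second differences: 172, 334, 544, 802
Third differences: 162, 210, 258
Fourth differences: 48, 48
The fourth differences are constant, so the polynomial has degree 4.

4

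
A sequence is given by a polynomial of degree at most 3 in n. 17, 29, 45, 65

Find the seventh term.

149

First differences: 12  16  20
Second differences: 4  4
The second differences are constant (4).
20 + 4 = 24;  65 + 24 = 89
24 + 4 = 28;  89 + 28 = 117
28 + 4 = 32;  117 + 32 = 149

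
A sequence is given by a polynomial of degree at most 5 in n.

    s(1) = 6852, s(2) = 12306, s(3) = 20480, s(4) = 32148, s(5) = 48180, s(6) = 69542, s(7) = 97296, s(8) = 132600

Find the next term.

176708

Δ: 5454, 8174, 11668, 16032, 21362, 27754, 35304
Δ²: 2720, 3494, 4364, 5330, 6392, 7550
Δ³: 774, 870, 966, 1062, 1158
Δ⁴: 96, 96, 96, 96
The fourth differences are constant (96).
1158 + 96 = 1254;  7550 + 1254 = 8804;  35304 + 8804 = 44108;  132600 + 44108 = 176708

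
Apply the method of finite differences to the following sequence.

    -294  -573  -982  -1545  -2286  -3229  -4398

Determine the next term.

-5817

D1: -279 , -409 , -563 , -741 , -943 , -1169
D2: -130 , -154 , -178 , -202 , -226
D3: -24 , -24 , -24 , -24
Constant third difference = -24, so extend:
-226 − 24 = -250;  -1169 − 250 = -1419;  -4398 − 1419 = -5817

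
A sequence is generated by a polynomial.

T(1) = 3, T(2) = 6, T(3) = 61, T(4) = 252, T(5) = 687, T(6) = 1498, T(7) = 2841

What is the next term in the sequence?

4896

Δ: 3 , 55 , 191 , 435 , 811 , 1343
Δ²: 52 , 136 , 244 , 376 , 532
Δ³: 84 , 108 , 132 , 156
Δ⁴: 24 , 24 , 24
The fourth differences are constant (24).
156 + 24 = 180;  532 + 180 = 712;  1343 + 712 = 2055;  2841 + 2055 = 4896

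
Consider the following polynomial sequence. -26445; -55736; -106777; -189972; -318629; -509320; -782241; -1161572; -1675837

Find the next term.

-2358264

D1: -29291, -51041, -83195, -128657, -190691, -272921, -379331, -514265
D2: -21750, -32154, -45462, -62034, -82230, -106410, -134934
D3: -10404, -13308, -16572, -20196, -24180, -28524
D4: -2904, -3264, -3624, -3984, -4344
D5: -360, -360, -360, -360
Fifth differences constant at -360.
-4344 − 360 = -4704;  -28524 − 4704 = -33228;  -134934 − 33228 = -168162;  -514265 − 168162 = -682427;  -1675837 − 682427 = -2358264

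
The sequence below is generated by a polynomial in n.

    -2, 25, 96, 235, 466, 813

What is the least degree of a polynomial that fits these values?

3

First differences: 27, 71, 139, 231, 347
Second differences: 44, 68, 92, 116
Third differences: 24, 24, 24
The third differences are constant, so the polynomial has degree 3.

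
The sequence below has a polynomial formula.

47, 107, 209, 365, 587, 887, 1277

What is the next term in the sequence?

First differences: 60  102  156  222  300  390
Second differences: 42  54  66  78  90
Third differences: 12  12  12  12
Constant third difference = 12, so extend:
90 + 12 = 102;  390 + 102 = 492;  1277 + 492 = 1769

1769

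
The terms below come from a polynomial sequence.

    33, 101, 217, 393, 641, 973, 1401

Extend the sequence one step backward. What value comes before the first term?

68, 116, 176, 248, 332, 428
48, 60, 72, 84, 96
12, 12, 12, 12
The third differences are constant at 12.
Work back: 48 − 12 = 36;  68 − 36 = 32;  33 − 32 = 1

1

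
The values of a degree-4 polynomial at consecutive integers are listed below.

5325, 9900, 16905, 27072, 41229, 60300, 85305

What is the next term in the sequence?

Δ: 4575, 7005, 10167, 14157, 19071, 25005
Δ²: 2430, 3162, 3990, 4914, 5934
Δ³: 732, 828, 924, 1020
Δ⁴: 96, 96, 96
Fourth differences constant at 96.
1020 + 96 = 1116;  5934 + 1116 = 7050;  25005 + 7050 = 32055;  85305 + 32055 = 117360

117360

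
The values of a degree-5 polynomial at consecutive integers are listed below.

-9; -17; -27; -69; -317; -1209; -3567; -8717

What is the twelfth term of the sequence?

First differences: -8  -10  -42  -248  -892  -2358  -5150
Second differences: -2  -32  -206  -644  -1466  -2792
Third differences: -30  -174  -438  -822  -1326
Fourth differences: -144  -264  -384  -504
Fifth differences: -120  -120  -120
Fifth differences constant at -120.
-504 − 120 = -624;  -1326 − 624 = -1950;  -2792 − 1950 = -4742;  -5150 − 4742 = -9892;  -8717 − 9892 = -18609
-624 − 120 = -744;  -1950 − 744 = -2694;  -4742 − 2694 = -7436;  -9892 − 7436 = -17328;  -18609 − 17328 = -35937
-744 − 120 = -864;  -2694 − 864 = -3558;  -7436 − 3558 = -10994;  -17328 − 10994 = -28322;  -35937 − 28322 = -64259
-864 − 120 = -984;  -3558 − 984 = -4542;  -10994 − 4542 = -15536;  -28322 − 15536 = -43858;  -64259 − 43858 = -108117

-108117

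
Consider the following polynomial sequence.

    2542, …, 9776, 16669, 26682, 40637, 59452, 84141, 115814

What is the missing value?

Using the last 7 terms:
D1: 6893, 10013, 13955, 18815, 24689, 31673
D2: 3120, 3942, 4860, 5874, 6984
D3: 822, 918, 1014, 1110
D4: 96, 96, 96
Constant fourth difference = 96.
Extend backward: 822 − 96 = 726;  3120 − 726 = 2394;  6893 − 2394 = 4499;  9776 − 4499 = 5277

5277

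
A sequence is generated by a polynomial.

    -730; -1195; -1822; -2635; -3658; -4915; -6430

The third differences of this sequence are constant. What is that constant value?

D1: -465, -627, -813, -1023, -1257, -1515
D2: -162, -186, -210, -234, -258
D3: -24, -24, -24, -24

-24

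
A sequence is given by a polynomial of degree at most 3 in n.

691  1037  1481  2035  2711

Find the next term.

D1: 346 , 444 , 554 , 676
D2: 98 , 110 , 122
D3: 12 , 12
Constant third difference = 12, so extend:
122 + 12 = 134;  676 + 134 = 810;  2711 + 810 = 3521

3521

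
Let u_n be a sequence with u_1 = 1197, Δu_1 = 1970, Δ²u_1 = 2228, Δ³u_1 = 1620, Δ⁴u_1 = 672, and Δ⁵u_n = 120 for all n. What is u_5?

29597

Build the table forward from the leading diagonal:
D5: 120  120  120  120  120
D4: 672  792  912  1032  1152
D3: 1620  2292  3084  3996  5028
D2: 2228  3848  6140  9224  13220
D1: 1970  4198  8046  14186  23410
u: 1197  3167  7365  15411  29597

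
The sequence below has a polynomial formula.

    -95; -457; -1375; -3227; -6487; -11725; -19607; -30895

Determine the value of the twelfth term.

First differences: -362 , -918 , -1852 , -3260 , -5238 , -7882 , -11288
Second differences: -556 , -934 , -1408 , -1978 , -2644 , -3406
Third differences: -378 , -474 , -570 , -666 , -762
Fourth differences: -96 , -96 , -96 , -96
The fourth differences are constant (-96).
-762 − 96 = -858;  -3406 − 858 = -4264;  -11288 − 4264 = -15552;  -30895 − 15552 = -46447
-858 − 96 = -954;  -4264 − 954 = -5218;  -15552 − 5218 = -20770;  -46447 − 20770 = -67217
-954 − 96 = -1050;  -5218 − 1050 = -6268;  -20770 − 6268 = -27038;  -67217 − 27038 = -94255
-1050 − 96 = -1146;  -6268 − 1146 = -7414;  -27038 − 7414 = -34452;  -94255 − 34452 = -128707

-128707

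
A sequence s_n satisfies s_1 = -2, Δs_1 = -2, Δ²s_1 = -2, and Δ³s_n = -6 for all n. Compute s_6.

-92

Build the table forward from the leading diagonal:
Third differences: -6  -6  -6  -6  -6  -6
Second differences: -2  -8  -14  -20  -26  -32
First differences: -2  -4  -12  -26  -46  -72
s: -2  -4  -8  -20  -46  -92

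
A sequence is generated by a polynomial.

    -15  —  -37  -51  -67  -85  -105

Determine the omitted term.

Using the last 5 terms:
Δ: -14, -16, -18, -20
Δ²: -2, -2, -2
Constant second difference = -2.
Extend backward: -14 + 2 = -12;  -37 + 12 = -25

-25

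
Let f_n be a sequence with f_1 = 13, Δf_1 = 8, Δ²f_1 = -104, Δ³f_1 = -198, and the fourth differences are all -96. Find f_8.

-12405

Build the table forward from the leading diagonal:
Δ⁴: -96, -96, -96, -96, -96, -96, -96, -96
Δ³: -198, -294, -390, -486, -582, -678, -774, -870
Δ²: -104, -302, -596, -986, -1472, -2054, -2732, -3506
Δ: 8, -96, -398, -994, -1980, -3452, -5506, -8238
f: 13, 21, -75, -473, -1467, -3447, -6899, -12405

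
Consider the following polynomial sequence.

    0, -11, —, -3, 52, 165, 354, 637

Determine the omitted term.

-18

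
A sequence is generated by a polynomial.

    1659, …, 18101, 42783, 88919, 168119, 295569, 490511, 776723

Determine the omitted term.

Using the last 7 terms:
Δ: 24682, 46136, 79200, 127450, 194942, 286212
Δ²: 21454, 33064, 48250, 67492, 91270
Δ³: 11610, 15186, 19242, 23778
Δ⁴: 3576, 4056, 4536
Δ⁵: 480, 480
Constant fifth difference = 480.
Extend backward: 3576 − 480 = 3096;  11610 − 3096 = 8514;  21454 − 8514 = 12940;  24682 − 12940 = 11742;  18101 − 11742 = 6359

6359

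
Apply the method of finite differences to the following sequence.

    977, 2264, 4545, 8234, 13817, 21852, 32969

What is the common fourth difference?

72

Δ: 1287, 2281, 3689, 5583, 8035, 11117
Δ²: 994, 1408, 1894, 2452, 3082
Δ³: 414, 486, 558, 630
Δ⁴: 72, 72, 72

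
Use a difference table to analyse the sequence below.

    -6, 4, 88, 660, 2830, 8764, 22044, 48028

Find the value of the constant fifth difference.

Δ: 10, 84, 572, 2170, 5934, 13280, 25984
Δ²: 74, 488, 1598, 3764, 7346, 12704
Δ³: 414, 1110, 2166, 3582, 5358
Δ⁴: 696, 1056, 1416, 1776
Δ⁵: 360, 360, 360

360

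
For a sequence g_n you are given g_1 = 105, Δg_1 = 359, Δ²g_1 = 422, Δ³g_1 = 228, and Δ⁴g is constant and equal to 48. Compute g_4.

2676

Build the table forward from the leading diagonal:
D4: 48  48  48  48
D3: 228  276  324  372
D2: 422  650  926  1250
D1: 359  781  1431  2357
g: 105  464  1245  2676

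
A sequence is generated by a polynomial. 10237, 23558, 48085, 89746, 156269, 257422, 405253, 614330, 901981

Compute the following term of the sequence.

13321 , 24527 , 41661 , 66523 , 101153 , 147831 , 209077 , 287651
11206 , 17134 , 24862 , 34630 , 46678 , 61246 , 78574
5928 , 7728 , 9768 , 12048 , 14568 , 17328
1800 , 2040 , 2280 , 2520 , 2760
240 , 240 , 240 , 240
Constant fifth difference = 240, so extend:
2760 + 240 = 3000;  17328 + 3000 = 20328;  78574 + 20328 = 98902;  287651 + 98902 = 386553;  901981 + 386553 = 1288534

1288534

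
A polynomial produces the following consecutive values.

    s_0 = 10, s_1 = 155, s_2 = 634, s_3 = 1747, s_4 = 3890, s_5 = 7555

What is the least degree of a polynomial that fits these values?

4

First differences: 145, 479, 1113, 2143, 3665
Second differences: 334, 634, 1030, 1522
Third differences: 300, 396, 492
Fourth differences: 96, 96
The fourth differences are constant, so the polynomial has degree 4.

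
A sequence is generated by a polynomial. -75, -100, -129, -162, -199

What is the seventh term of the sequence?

-285

-25 , -29 , -33 , -37
-4 , -4 , -4
Constant second difference = -4, so extend:
-37 − 4 = -41;  -199 − 41 = -240
-41 − 4 = -45;  -240 − 45 = -285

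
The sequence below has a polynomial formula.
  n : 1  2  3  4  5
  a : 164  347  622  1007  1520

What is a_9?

5212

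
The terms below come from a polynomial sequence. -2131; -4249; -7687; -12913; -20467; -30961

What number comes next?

-45079

D1: -2118 , -3438 , -5226 , -7554 , -10494
D2: -1320 , -1788 , -2328 , -2940
D3: -468 , -540 , -612
D4: -72 , -72
Fourth differences constant at -72.
-612 − 72 = -684;  -2940 − 684 = -3624;  -10494 − 3624 = -14118;  -30961 − 14118 = -45079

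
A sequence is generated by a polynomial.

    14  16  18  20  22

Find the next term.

Δ: 2  2  2  2
First differences constant at 2.
22 + 2 = 24

24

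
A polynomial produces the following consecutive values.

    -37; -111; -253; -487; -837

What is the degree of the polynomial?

3

D1: -74, -142, -234, -350
D2: -68, -92, -116
D3: -24, -24
The third differences are constant, so the polynomial has degree 3.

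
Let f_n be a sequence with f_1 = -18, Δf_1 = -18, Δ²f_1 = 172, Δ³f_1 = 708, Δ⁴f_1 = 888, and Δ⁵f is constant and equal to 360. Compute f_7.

Build the table forward from the leading diagonal:
Fifth differences: 360  360  360  360  360  360  360
Fourth differences: 888  1248  1608  1968  2328  2688  3048
Third differences: 708  1596  2844  4452  6420  8748  11436
Second differences: 172  880  2476  5320  9772  16192  24940
First differences: -18  154  1034  3510  8830  18602  34794
f: -18  -36  118  1152  4662  13492  32094

32094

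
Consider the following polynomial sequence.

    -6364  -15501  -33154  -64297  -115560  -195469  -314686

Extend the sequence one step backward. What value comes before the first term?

First differences: -9137  -17653  -31143  -51263  -79909  -119217
Second differences: -8516  -13490  -20120  -28646  -39308
Third differences: -4974  -6630  -8526  -10662
Fourth differences: -1656  -1896  -2136
Fifth differences: -240  -240
The fifth differences are constant at -240.
Work back: -1656 + 240 = -1416;  -4974 + 1416 = -3558;  -8516 + 3558 = -4958;  -9137 + 4958 = -4179;  -6364 + 4179 = -2185

-2185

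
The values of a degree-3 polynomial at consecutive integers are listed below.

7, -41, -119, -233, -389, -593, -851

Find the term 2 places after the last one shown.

-1553

D1: -48  -78  -114  -156  -204  -258
D2: -30  -36  -42  -48  -54
D3: -6  -6  -6  -6
Third differences constant at -6.
-54 − 6 = -60;  -258 − 60 = -318;  -851 − 318 = -1169
-60 − 6 = -66;  -318 − 66 = -384;  -1169 − 384 = -1553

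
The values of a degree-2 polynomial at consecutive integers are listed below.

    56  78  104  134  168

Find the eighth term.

294

First differences: 22, 26, 30, 34
Second differences: 4, 4, 4
Constant second difference = 4, so extend:
34 + 4 = 38;  168 + 38 = 206
38 + 4 = 42;  206 + 42 = 248
42 + 4 = 46;  248 + 46 = 294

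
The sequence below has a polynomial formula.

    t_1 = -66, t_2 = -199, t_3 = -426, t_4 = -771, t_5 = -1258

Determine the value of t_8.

-3811

D1: -133 , -227 , -345 , -487
D2: -94 , -118 , -142
D3: -24 , -24
Constant third difference = -24, so extend:
-142 − 24 = -166;  -487 − 166 = -653;  -1258 − 653 = -1911
-166 − 24 = -190;  -653 − 190 = -843;  -1911 − 843 = -2754
-190 − 24 = -214;  -843 − 214 = -1057;  -2754 − 1057 = -3811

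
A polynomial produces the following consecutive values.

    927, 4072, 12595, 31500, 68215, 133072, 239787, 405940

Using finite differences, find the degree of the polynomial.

5

First differences: 3145, 8523, 18905, 36715, 64857, 106715, 166153
Second differences: 5378, 10382, 17810, 28142, 41858, 59438
Third differences: 5004, 7428, 10332, 13716, 17580
Fourth differences: 2424, 2904, 3384, 3864
Fifth differences: 480, 480, 480
The fifth differences are constant, so the polynomial has degree 5.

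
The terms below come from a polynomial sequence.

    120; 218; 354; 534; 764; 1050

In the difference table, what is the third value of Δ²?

50

D1: 98, 136, 180, 230, 286
D2: 38, 44, 50, 56
D3: 6, 6, 6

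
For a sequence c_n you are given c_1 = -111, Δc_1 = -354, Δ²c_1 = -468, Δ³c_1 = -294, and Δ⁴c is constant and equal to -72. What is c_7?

-16215

Build the table forward from the leading diagonal:
Δ⁴: -72, -72, -72, -72, -72, -72, -72
Δ³: -294, -366, -438, -510, -582, -654, -726
Δ²: -468, -762, -1128, -1566, -2076, -2658, -3312
Δ: -354, -822, -1584, -2712, -4278, -6354, -9012
c: -111, -465, -1287, -2871, -5583, -9861, -16215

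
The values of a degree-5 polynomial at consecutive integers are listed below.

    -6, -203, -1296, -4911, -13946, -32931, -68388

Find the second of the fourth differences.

D1: -197, -1093, -3615, -9035, -18985, -35457
D2: -896, -2522, -5420, -9950, -16472
D3: -1626, -2898, -4530, -6522
D4: -1272, -1632, -1992
D5: -360, -360

-1632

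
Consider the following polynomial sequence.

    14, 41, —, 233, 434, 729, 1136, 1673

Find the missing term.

Using the last 5 terms:
First differences: 201, 295, 407, 537
Second differences: 94, 112, 130
Third differences: 18, 18
Constant third difference = 18.
Extend backward: 94 − 18 = 76;  201 − 76 = 125;  233 − 125 = 108

108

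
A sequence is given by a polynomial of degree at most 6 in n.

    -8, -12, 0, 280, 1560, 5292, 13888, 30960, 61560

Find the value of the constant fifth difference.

D1: -4, 12, 280, 1280, 3732, 8596, 17072, 30600
D2: 16, 268, 1000, 2452, 4864, 8476, 13528
D3: 252, 732, 1452, 2412, 3612, 5052
D4: 480, 720, 960, 1200, 1440
D5: 240, 240, 240, 240

240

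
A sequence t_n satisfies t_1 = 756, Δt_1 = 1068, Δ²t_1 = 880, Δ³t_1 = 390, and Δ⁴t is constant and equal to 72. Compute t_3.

Build the table forward from the leading diagonal:
D4: 72  72  72
D3: 390  462  534
D2: 880  1270  1732
D1: 1068  1948  3218
t: 756  1824  3772

3772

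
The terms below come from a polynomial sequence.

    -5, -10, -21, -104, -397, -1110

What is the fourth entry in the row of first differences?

First differences: -5, -11, -83, -293, -713
Second differences: -6, -72, -210, -420
Third differences: -66, -138, -210
Fourth differences: -72, -72

-293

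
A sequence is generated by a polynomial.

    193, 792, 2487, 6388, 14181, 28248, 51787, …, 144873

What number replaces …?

Using the first 7 terms:
D1: 599  1695  3901  7793  14067  23539
D2: 1096  2206  3892  6274  9472
D3: 1110  1686  2382  3198
D4: 576  696  816
D5: 120  120
Constant fifth difference = 120.
Extend forward: 816 + 120 = 936;  3198 + 936 = 4134;  9472 + 4134 = 13606;  23539 + 13606 = 37145;  51787 + 37145 = 88932

88932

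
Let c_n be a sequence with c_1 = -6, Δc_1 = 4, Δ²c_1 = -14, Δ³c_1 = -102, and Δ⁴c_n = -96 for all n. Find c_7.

Build the table forward from the leading diagonal:
D4: -96  -96  -96  -96  -96  -96  -96
D3: -102  -198  -294  -390  -486  -582  -678
D2: -14  -116  -314  -608  -998  -1484  -2066
D1: 4  -10  -126  -440  -1048  -2046  -3530
c: -6  -2  -12  -138  -578  -1626  -3672

-3672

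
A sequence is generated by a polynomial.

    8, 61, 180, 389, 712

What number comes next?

D1: 53, 119, 209, 323
D2: 66, 90, 114
D3: 24, 24
Third differences constant at 24.
114 + 24 = 138;  323 + 138 = 461;  712 + 461 = 1173

1173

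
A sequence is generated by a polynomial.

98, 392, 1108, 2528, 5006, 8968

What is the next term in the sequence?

14912

294, 716, 1420, 2478, 3962
422, 704, 1058, 1484
282, 354, 426
72, 72
Constant fourth difference = 72, so extend:
426 + 72 = 498;  1484 + 498 = 1982;  3962 + 1982 = 5944;  8968 + 5944 = 14912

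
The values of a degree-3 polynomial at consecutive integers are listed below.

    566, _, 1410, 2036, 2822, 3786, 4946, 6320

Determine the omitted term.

Using the last 6 terms:
First differences: 626, 786, 964, 1160, 1374
Second differences: 160, 178, 196, 214
Third differences: 18, 18, 18
Constant third difference = 18.
Extend backward: 160 − 18 = 142;  626 − 142 = 484;  1410 − 484 = 926

926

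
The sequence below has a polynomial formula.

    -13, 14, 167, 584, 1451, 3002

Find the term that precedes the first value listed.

First differences: 27, 153, 417, 867, 1551
Second differences: 126, 264, 450, 684
Third differences: 138, 186, 234
Fourth differences: 48, 48
The fourth differences are constant at 48.
Work back: 138 − 48 = 90;  126 − 90 = 36;  27 − 36 = -9;  -13 + 9 = -4

-4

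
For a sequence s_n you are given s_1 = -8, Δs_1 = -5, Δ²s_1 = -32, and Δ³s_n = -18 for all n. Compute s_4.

Build the table forward from the leading diagonal:
D3: -18  -18  -18  -18
D2: -32  -50  -68  -86
D1: -5  -37  -87  -155
s: -8  -13  -50  -137

-137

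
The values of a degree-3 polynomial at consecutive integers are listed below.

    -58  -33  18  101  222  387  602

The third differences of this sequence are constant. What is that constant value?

D1: 25, 51, 83, 121, 165, 215
D2: 26, 32, 38, 44, 50
D3: 6, 6, 6, 6

6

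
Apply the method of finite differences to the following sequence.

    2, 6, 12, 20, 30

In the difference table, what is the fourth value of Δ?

Δ: 4, 6, 8, 10
Δ²: 2, 2, 2

10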